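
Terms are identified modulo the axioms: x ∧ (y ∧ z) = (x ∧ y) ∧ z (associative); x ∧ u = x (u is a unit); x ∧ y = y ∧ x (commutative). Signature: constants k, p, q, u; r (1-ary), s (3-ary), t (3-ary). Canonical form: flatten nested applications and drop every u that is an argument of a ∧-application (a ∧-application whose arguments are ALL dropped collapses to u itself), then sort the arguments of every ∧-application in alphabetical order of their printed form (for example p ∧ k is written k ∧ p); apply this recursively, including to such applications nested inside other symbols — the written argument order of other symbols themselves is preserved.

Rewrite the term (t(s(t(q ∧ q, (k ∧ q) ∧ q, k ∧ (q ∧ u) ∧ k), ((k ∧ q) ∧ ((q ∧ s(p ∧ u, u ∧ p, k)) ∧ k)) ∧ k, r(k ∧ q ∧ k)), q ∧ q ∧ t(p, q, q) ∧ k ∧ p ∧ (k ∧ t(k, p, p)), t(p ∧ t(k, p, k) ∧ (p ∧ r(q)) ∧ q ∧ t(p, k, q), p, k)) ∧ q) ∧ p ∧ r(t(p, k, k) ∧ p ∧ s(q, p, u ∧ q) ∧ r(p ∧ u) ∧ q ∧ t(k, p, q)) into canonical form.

Flatten:  t(s(t(q ∧ q, (k ∧ q) ∧ q, k ∧ (q ∧ u) ∧ k), ((k ∧ q) ∧ ((q ∧ s(p ∧ u, u ∧ p, k)) ∧ k)) ∧ k, r(k ∧ q ∧ k)), q ∧ q ∧ t(p, q, q) ∧ k ∧ p ∧ (k ∧ t(k, p, p)), t(p ∧ t(k, p, k) ∧ (p ∧ r(q)) ∧ q ∧ t(p, k, q), p, k)) ∧ q ∧ p ∧ r(t(p, k, k) ∧ p ∧ s(q, p, u ∧ q) ∧ r(p ∧ u) ∧ q ∧ t(k, p, q))
Canonicalize subterm:  t(s(t(q ∧ q, (k ∧ q) ∧ q, k ∧ (q ∧ u) ∧ k), ((k ∧ q) ∧ ((q ∧ s(p ∧ u, u ∧ p, k)) ∧ k)) ∧ k, r(k ∧ q ∧ k)), q ∧ q ∧ t(p, q, q) ∧ k ∧ p ∧ (k ∧ t(k, p, p)), t(p ∧ t(k, p, k) ∧ (p ∧ r(q)) ∧ q ∧ t(p, k, q), p, k))  →  t(s(t(q ∧ q, k ∧ q ∧ q, k ∧ k ∧ q), k ∧ k ∧ k ∧ q ∧ q ∧ s(p, p, k), r(k ∧ k ∧ q)), k ∧ k ∧ p ∧ q ∧ q ∧ t(k, p, p) ∧ t(p, q, q), t(p ∧ p ∧ q ∧ r(q) ∧ t(k, p, k) ∧ t(p, k, q), p, k))
Simplify inside:  r(t(p, k, k) ∧ p ∧ s(q, p, u ∧ q) ∧ r(p ∧ u) ∧ q ∧ t(k, p, q))  →  r(p ∧ q ∧ r(p) ∧ s(q, p, q) ∧ t(k, p, q) ∧ t(p, k, k))
Order the arguments:  p ∧ q ∧ r(p ∧ q ∧ r(p) ∧ s(q, p, q) ∧ t(k, p, q) ∧ t(p, k, k)) ∧ t(s(t(q ∧ q, k ∧ q ∧ q, k ∧ k ∧ q), k ∧ k ∧ k ∧ q ∧ q ∧ s(p, p, k), r(k ∧ k ∧ q)), k ∧ k ∧ p ∧ q ∧ q ∧ t(k, p, p) ∧ t(p, q, q), t(p ∧ p ∧ q ∧ r(q) ∧ t(k, p, k) ∧ t(p, k, q), p, k))

Answer: p ∧ q ∧ r(p ∧ q ∧ r(p) ∧ s(q, p, q) ∧ t(k, p, q) ∧ t(p, k, k)) ∧ t(s(t(q ∧ q, k ∧ q ∧ q, k ∧ k ∧ q), k ∧ k ∧ k ∧ q ∧ q ∧ s(p, p, k), r(k ∧ k ∧ q)), k ∧ k ∧ p ∧ q ∧ q ∧ t(k, p, p) ∧ t(p, q, q), t(p ∧ p ∧ q ∧ r(q) ∧ t(k, p, k) ∧ t(p, k, q), p, k))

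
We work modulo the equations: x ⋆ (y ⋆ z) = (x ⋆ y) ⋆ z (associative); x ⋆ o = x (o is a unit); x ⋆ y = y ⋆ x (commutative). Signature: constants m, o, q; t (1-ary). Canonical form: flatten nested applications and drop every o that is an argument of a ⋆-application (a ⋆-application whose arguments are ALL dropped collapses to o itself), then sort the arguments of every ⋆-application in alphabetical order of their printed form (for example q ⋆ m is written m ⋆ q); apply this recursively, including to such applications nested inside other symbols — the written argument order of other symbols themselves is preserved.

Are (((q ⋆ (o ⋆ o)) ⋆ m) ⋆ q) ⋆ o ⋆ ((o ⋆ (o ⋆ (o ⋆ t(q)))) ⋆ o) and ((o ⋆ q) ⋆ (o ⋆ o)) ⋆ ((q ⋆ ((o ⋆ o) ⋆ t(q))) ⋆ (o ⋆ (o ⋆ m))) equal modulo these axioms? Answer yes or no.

Answer: yes — both canonical forms are m ⋆ q ⋆ q ⋆ t(q)

Derivation:
Left:  (((q ⋆ (o ⋆ o)) ⋆ m) ⋆ q) ⋆ o ⋆ ((o ⋆ (o ⋆ (o ⋆ t(q)))) ⋆ o)
  Merge nested applications:  q ⋆ o ⋆ o ⋆ m ⋆ q ⋆ o ⋆ o ⋆ o ⋆ o ⋆ t(q) ⋆ o
  Drop the unit:  drop o (×7)
  Order the arguments:  m ⋆ q ⋆ q ⋆ t(q)
Right:  ((o ⋆ q) ⋆ (o ⋆ o)) ⋆ ((q ⋆ ((o ⋆ o) ⋆ t(q))) ⋆ (o ⋆ (o ⋆ m)))
  Un-nest:  o ⋆ q ⋆ o ⋆ o ⋆ q ⋆ o ⋆ o ⋆ t(q) ⋆ o ⋆ o ⋆ m
  Units out:  drop o (×7)
  Order the arguments:  m ⋆ q ⋆ q ⋆ t(q)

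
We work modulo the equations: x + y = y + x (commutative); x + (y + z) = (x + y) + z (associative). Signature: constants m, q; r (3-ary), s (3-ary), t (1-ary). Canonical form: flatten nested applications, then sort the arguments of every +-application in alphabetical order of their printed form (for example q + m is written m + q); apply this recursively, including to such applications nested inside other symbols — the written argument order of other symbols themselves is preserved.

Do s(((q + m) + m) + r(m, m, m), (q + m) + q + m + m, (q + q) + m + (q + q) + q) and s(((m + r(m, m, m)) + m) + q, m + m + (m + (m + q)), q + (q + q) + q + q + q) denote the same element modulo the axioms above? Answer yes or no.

Left:  s(((q + m) + m) + r(m, m, m), (q + m) + q + m + m, (q + q) + m + (q + q) + q)
  Work inside:  ((q + m) + m) + r(m, m, m)
  Flatten:  q + m + m + r(m, m, m)
  Sort arguments:  m + m + q + r(m, m, m)
  Put back:  s(m + m + q + r(m, m, m), m + m + m + q + q, m + q + q + q + q + q)
Right:  s(((m + r(m, m, m)) + m) + q, m + m + (m + (m + q)), q + (q + q) + q + q + q)
  Focus inside:  ((m + r(m, m, m)) + m) + q
  Merge nested applications:  m + r(m, m, m) + m + q
  Sort:  m + m + q + r(m, m, m)
  Put back:  s(m + m + q + r(m, m, m), m + m + m + m + q, q + q + q + q + q + q)

Answer: no — s(m + m + q + r(m, m, m), m + m + m + q + q, m + q + q + q + q + q) vs s(m + m + q + r(m, m, m), m + m + m + m + q, q + q + q + q + q + q)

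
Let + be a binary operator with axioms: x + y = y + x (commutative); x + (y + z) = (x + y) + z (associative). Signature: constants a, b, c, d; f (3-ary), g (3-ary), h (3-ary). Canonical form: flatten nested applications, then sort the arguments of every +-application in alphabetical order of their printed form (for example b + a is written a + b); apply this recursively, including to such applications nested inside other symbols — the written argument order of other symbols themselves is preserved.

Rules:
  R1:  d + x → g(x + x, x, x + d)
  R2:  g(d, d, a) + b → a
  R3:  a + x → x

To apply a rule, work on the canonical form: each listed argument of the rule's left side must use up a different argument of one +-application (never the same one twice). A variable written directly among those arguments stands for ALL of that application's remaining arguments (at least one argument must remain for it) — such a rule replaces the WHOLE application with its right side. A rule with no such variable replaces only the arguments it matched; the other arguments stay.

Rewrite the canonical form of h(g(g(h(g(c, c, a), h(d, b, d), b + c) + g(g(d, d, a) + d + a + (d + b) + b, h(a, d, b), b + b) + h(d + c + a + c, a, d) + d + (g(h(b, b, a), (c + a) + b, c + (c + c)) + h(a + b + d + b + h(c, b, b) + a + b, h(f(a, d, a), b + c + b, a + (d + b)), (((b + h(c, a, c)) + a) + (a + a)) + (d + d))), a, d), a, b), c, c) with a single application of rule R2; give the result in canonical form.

Canonical form:  h(g(g(d + g(a + b + b + d + d + g(d, d, a), h(a, d, b), b + b) + g(h(b, b, a), a + b + c, c + c + c) + h(a + a + b + b + b + d + h(c, b, b), h(f(a, d, a), b + b + c, a + b + d), a + a + a + b + d + d + h(c, a, c)) + h(a + c + c + d, a, d) + h(g(c, c, a), h(d, b, d), b + c), a, d), a, b), c, c)
Match R2:  consume b, g(d, d, a)
New term:  h(g(g(d + g(a + a + b + d + d, h(a, d, b), b + b) + g(h(b, b, a), a + b + c, c + c + c) + h(a + a + b + b + b + d + h(c, b, b), h(f(a, d, a), b + b + c, a + b + d), a + a + a + b + d + d + h(c, a, c)) + h(a + c + c + d, a, d) + h(g(c, c, a), h(d, b, d), b + c), a, d), a, b), c, c)

Answer: h(g(g(d + g(a + a + b + d + d, h(a, d, b), b + b) + g(h(b, b, a), a + b + c, c + c + c) + h(a + a + b + b + b + d + h(c, b, b), h(f(a, d, a), b + b + c, a + b + d), a + a + a + b + d + d + h(c, a, c)) + h(a + c + c + d, a, d) + h(g(c, c, a), h(d, b, d), b + c), a, d), a, b), c, c)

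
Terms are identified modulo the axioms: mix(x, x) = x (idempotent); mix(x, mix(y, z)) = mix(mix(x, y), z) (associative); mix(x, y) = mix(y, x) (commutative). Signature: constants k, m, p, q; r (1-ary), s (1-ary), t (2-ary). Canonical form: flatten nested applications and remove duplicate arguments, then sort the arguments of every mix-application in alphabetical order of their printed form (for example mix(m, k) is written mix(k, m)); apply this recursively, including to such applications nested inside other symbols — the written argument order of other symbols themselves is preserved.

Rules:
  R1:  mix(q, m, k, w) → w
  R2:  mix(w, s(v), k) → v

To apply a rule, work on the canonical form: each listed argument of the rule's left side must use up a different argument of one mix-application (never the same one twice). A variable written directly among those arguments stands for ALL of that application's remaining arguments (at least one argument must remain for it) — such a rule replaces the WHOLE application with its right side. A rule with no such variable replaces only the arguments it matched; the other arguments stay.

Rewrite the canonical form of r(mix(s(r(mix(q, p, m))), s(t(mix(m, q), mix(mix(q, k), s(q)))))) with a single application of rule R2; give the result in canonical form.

Canonical form:  r(mix(s(r(mix(m, p, q))), s(t(mix(m, q), mix(k, q, s(q))))))
Match R2:  consume k, s(q);  v := q, w := q
The variable takes the whole remainder — replace the entire application.
Giving:  r(mix(s(r(mix(m, p, q))), s(t(mix(m, q), q))))

Answer: r(mix(s(r(mix(m, p, q))), s(t(mix(m, q), q))))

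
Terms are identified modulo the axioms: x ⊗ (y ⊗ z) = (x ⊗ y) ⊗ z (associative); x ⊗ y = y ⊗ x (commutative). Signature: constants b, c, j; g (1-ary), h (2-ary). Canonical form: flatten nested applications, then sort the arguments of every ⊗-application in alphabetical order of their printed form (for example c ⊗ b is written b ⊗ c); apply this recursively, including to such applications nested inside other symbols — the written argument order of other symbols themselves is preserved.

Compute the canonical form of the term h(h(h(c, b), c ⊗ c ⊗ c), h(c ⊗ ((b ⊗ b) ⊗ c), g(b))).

Answer: h(h(h(c, b), c ⊗ c ⊗ c), h(b ⊗ b ⊗ c ⊗ c, g(b)))

Derivation:
Work inside:  c ⊗ ((b ⊗ b) ⊗ c)
Flatten:  c ⊗ b ⊗ b ⊗ c
Sort arguments:  b ⊗ b ⊗ c ⊗ c
Rebuild:  h(h(h(c, b), c ⊗ c ⊗ c), h(b ⊗ b ⊗ c ⊗ c, g(b)))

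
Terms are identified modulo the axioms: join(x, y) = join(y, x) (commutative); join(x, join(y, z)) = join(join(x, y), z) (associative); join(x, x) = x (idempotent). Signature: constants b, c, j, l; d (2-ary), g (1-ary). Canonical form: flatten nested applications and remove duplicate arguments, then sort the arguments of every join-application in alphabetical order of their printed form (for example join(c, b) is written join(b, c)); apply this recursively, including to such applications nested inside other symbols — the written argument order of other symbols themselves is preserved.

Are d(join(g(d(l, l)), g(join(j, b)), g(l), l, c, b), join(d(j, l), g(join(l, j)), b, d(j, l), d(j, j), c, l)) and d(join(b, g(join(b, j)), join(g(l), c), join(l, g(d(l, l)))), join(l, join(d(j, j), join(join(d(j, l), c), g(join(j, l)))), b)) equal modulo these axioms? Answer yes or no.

Answer: yes — both canonical forms are d(join(b, c, g(d(l, l)), g(join(b, j)), g(l), l), join(b, c, d(j, j), d(j, l), g(join(j, l)), l))

Derivation:
Left:  d(join(g(d(l, l)), g(join(j, b)), g(l), l, c, b), join(d(j, l), g(join(l, j)), b, d(j, l), d(j, j), c, l))
  Descend into:  join(d(j, l), g(join(l, j)), b, d(j, l), d(j, j), c, l)
  Simplify inside:  g(join(l, j))  →  g(join(j, l))
  Idempotence:  drop duplicate d(j, l)
  Order the arguments:  join(b, c, d(j, j), d(j, l), g(join(j, l)), l)
  Put back:  d(join(b, c, g(d(l, l)), g(join(b, j)), g(l), l), join(b, c, d(j, j), d(j, l), g(join(j, l)), l))
Right:  d(join(b, g(join(b, j)), join(g(l), c), join(l, g(d(l, l)))), join(l, join(d(j, j), join(join(d(j, l), c), g(join(j, l)))), b))
  Work inside:  join(l, join(d(j, j), join(join(d(j, l), c), g(join(j, l)))), b)
  Merge nested applications:  join(l, d(j, j), d(j, l), c, g(join(j, l)), b)
  Sort arguments:  join(b, c, d(j, j), d(j, l), g(join(j, l)), l)
  Rebuild:  d(join(b, c, g(d(l, l)), g(join(b, j)), g(l), l), join(b, c, d(j, j), d(j, l), g(join(j, l)), l))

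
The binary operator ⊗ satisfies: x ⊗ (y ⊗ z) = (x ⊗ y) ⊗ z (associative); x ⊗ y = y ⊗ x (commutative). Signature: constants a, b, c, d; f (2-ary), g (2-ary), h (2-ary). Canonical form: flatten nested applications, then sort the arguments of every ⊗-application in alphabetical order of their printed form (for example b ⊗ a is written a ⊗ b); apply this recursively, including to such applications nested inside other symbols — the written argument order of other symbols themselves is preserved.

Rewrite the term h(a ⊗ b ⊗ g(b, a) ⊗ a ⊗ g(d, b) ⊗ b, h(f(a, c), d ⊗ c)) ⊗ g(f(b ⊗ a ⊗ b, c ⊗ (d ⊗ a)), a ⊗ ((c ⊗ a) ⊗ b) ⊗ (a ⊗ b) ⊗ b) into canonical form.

Inside:  h(a ⊗ b ⊗ g(b, a) ⊗ a ⊗ g(d, b) ⊗ b, h(f(a, c), d ⊗ c))  →  h(a ⊗ a ⊗ b ⊗ b ⊗ g(b, a) ⊗ g(d, b), h(f(a, c), c ⊗ d))
Simplify inside:  g(f(b ⊗ a ⊗ b, c ⊗ (d ⊗ a)), a ⊗ ((c ⊗ a) ⊗ b) ⊗ (a ⊗ b) ⊗ b)  →  g(f(a ⊗ b ⊗ b, a ⊗ c ⊗ d), a ⊗ a ⊗ a ⊗ b ⊗ b ⊗ b ⊗ c)
Order the arguments:  g(f(a ⊗ b ⊗ b, a ⊗ c ⊗ d), a ⊗ a ⊗ a ⊗ b ⊗ b ⊗ b ⊗ c) ⊗ h(a ⊗ a ⊗ b ⊗ b ⊗ g(b, a) ⊗ g(d, b), h(f(a, c), c ⊗ d))

Answer: g(f(a ⊗ b ⊗ b, a ⊗ c ⊗ d), a ⊗ a ⊗ a ⊗ b ⊗ b ⊗ b ⊗ c) ⊗ h(a ⊗ a ⊗ b ⊗ b ⊗ g(b, a) ⊗ g(d, b), h(f(a, c), c ⊗ d))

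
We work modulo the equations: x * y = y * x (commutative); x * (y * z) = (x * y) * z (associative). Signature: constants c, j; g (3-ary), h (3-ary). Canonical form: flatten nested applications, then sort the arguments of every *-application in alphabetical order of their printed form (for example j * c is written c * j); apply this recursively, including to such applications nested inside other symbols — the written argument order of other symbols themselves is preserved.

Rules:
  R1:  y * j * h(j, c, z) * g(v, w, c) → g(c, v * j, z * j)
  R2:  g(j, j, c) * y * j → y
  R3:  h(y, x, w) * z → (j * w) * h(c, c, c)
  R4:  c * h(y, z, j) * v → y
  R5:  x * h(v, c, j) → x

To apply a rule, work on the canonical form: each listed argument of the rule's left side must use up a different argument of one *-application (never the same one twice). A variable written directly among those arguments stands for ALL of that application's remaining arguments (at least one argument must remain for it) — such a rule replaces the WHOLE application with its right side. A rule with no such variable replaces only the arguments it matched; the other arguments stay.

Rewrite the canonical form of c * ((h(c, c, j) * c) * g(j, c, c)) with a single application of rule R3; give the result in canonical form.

Canonical form:  c * c * g(j, c, c) * h(c, c, j)
R3 matches:  uses h(c, c, j);  w := j, x := c, y := c, z := c * c * g(j, c, c)
The extension variable absorbs all remaining arguments, so the whole application is rewritten.
New term:  h(c, c, c) * j * j

Answer: h(c, c, c) * j * j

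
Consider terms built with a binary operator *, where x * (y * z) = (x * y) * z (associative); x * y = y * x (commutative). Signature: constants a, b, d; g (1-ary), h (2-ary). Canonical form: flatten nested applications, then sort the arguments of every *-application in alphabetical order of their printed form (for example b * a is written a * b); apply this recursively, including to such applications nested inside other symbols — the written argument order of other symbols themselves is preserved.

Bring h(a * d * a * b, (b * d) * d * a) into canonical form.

Descend into:  (b * d) * d * a
Flatten:  b * d * d * a
Order the arguments:  a * b * d * d
Reassemble:  h(a * a * b * d, a * b * d * d)

Answer: h(a * a * b * d, a * b * d * d)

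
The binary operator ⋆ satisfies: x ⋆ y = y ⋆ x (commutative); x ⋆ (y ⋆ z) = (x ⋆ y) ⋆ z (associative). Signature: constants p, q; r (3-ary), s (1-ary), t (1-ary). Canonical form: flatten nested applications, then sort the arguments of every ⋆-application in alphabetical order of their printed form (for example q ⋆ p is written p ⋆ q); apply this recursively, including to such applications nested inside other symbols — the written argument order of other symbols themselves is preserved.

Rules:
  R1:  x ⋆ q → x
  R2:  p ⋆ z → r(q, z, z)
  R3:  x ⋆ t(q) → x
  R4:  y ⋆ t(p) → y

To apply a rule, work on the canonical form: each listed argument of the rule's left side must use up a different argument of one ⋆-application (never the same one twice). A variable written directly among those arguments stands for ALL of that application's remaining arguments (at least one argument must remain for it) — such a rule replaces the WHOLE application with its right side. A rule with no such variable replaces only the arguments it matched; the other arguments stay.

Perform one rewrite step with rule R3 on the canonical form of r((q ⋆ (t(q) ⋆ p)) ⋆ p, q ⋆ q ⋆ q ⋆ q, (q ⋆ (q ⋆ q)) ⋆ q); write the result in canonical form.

Answer: r(p ⋆ p ⋆ q, q ⋆ q ⋆ q ⋆ q, q ⋆ q ⋆ q ⋆ q)

Derivation:
Canonical form:  r(p ⋆ p ⋆ q ⋆ t(q), q ⋆ q ⋆ q ⋆ q, q ⋆ q ⋆ q ⋆ q)
Apply R3:  consuming t(q);  x := p ⋆ p ⋆ q
The extension variable absorbs all remaining arguments, so the whole application is rewritten.
Giving:  r(p ⋆ p ⋆ q, q ⋆ q ⋆ q ⋆ q, q ⋆ q ⋆ q ⋆ q)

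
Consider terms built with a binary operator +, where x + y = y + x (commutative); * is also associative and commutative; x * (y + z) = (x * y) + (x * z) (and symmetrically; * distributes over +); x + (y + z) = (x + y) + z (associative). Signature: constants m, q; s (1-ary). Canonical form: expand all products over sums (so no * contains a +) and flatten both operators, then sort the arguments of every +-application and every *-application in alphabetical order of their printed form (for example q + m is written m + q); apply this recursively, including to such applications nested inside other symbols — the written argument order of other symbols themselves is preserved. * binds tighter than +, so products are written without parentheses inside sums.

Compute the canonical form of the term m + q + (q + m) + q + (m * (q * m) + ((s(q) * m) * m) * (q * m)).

Answer: m + m + m * m * m * q * s(q) + m * m * q + q + q + q

Derivation:
Un-nest:  m + q + q + m + q + m * m * q + m * m * m * q * s(q)
Sort:  m + m + m * m * m * q * s(q) + m * m * q + q + q + q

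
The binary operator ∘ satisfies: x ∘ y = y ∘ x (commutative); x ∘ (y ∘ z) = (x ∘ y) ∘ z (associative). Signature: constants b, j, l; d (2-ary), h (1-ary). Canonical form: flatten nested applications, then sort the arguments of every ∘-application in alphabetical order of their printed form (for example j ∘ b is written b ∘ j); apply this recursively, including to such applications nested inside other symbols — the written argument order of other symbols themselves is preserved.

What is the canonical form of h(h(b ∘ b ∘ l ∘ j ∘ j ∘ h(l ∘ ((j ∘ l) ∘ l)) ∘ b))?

Answer: h(h(b ∘ b ∘ b ∘ h(j ∘ l ∘ l ∘ l) ∘ j ∘ j ∘ l))

Derivation:
Descend into:  b ∘ b ∘ l ∘ j ∘ j ∘ h(l ∘ ((j ∘ l) ∘ l)) ∘ b
Canonicalize subterm:  h(l ∘ ((j ∘ l) ∘ l))  →  h(j ∘ l ∘ l ∘ l)
Sort:  b ∘ b ∘ b ∘ h(j ∘ l ∘ l ∘ l) ∘ j ∘ j ∘ l
Put back:  h(h(b ∘ b ∘ b ∘ h(j ∘ l ∘ l ∘ l) ∘ j ∘ j ∘ l))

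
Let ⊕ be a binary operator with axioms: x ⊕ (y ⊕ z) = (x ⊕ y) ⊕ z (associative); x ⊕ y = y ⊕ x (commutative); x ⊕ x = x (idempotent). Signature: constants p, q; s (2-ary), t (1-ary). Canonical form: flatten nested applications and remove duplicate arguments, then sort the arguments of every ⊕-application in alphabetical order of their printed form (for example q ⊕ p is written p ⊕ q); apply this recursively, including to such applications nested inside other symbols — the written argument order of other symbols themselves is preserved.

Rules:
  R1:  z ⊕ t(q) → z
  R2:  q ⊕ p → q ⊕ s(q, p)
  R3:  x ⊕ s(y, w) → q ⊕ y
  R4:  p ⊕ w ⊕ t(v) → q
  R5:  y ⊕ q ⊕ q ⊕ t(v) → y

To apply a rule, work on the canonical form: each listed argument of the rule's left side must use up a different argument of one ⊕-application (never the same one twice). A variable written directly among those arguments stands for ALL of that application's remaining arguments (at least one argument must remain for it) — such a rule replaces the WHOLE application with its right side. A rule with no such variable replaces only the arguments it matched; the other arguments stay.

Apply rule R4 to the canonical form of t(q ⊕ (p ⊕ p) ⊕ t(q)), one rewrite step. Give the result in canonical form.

Answer: t(q)

Derivation:
Canonical form:  t(p ⊕ q ⊕ t(q))
Match R4:  consume p, t(q);  v := q, w := q
Every leftover argument binds to the variable; the entire application is replaced.
Giving:  t(q)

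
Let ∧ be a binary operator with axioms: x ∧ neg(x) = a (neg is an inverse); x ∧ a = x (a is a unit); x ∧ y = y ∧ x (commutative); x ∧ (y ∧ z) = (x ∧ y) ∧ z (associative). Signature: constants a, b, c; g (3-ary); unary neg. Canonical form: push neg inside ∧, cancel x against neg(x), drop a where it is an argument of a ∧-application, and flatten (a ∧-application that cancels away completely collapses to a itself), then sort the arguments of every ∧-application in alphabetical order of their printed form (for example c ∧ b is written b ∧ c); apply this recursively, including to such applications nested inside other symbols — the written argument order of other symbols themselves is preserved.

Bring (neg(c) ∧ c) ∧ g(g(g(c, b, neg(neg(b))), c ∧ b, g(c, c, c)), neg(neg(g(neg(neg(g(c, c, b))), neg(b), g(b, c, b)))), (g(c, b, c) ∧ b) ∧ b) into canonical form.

Answer: g(g(g(c, b, b), b ∧ c, g(c, c, c)), g(g(c, c, b), neg(b), g(b, c, b)), b ∧ b ∧ g(c, b, c))

Derivation:
Push neg inside:  distribute neg over ∧ and collapse double neg
Cancel:  c cancels
Combine occurrences:  g(g(g(c, b, b), b ∧ c, g(c, c, c)), g(g(c, c, b), neg(b), g(b, c, b)), b ∧ b ∧ g(c, b, c))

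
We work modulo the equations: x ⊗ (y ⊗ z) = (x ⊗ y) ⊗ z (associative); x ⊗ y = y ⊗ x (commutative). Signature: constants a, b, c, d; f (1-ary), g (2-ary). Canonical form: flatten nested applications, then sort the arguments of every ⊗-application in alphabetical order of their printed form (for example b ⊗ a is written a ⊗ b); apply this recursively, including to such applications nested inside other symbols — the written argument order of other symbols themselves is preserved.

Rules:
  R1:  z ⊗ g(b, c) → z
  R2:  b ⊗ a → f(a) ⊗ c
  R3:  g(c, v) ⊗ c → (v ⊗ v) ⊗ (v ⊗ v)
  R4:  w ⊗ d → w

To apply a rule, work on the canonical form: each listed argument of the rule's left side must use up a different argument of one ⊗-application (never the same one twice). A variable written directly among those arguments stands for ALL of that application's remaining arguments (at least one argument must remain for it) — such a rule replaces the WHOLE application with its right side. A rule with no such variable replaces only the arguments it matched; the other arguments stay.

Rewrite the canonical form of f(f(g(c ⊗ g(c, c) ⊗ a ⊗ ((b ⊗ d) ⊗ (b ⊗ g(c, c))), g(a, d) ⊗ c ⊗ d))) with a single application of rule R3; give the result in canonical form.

Answer: f(f(g(a ⊗ b ⊗ b ⊗ c ⊗ c ⊗ c ⊗ c ⊗ d ⊗ g(c, c), c ⊗ d ⊗ g(a, d))))

Derivation:
Canonical form:  f(f(g(a ⊗ b ⊗ b ⊗ c ⊗ d ⊗ g(c, c) ⊗ g(c, c), c ⊗ d ⊗ g(a, d))))
R3 matches:  uses c, g(c, c);  v := c
Result:  f(f(g(a ⊗ b ⊗ b ⊗ c ⊗ c ⊗ c ⊗ c ⊗ d ⊗ g(c, c), c ⊗ d ⊗ g(a, d))))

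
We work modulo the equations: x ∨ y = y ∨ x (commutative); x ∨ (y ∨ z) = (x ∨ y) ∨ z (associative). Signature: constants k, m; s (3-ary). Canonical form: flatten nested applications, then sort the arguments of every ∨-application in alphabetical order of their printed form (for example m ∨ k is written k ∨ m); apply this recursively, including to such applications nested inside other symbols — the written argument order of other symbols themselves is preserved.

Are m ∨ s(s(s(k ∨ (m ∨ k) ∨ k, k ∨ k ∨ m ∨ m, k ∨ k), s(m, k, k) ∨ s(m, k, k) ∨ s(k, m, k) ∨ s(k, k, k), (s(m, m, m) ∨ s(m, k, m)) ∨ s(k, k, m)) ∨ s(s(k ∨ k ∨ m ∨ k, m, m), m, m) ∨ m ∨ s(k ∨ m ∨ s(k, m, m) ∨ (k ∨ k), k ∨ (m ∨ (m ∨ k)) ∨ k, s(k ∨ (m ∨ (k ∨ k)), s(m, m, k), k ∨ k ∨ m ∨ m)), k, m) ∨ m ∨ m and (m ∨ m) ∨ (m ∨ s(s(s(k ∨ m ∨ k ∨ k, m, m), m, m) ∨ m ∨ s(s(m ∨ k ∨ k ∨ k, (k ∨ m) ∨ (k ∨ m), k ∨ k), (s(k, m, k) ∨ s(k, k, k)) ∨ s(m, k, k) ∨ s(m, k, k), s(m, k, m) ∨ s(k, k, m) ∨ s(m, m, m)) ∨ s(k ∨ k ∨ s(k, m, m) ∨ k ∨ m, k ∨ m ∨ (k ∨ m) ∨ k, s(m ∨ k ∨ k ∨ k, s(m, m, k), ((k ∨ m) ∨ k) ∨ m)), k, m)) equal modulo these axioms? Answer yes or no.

Answer: yes — both canonical forms are m ∨ m ∨ m ∨ s(m ∨ s(k ∨ k ∨ k ∨ m ∨ s(k, m, m), k ∨ k ∨ k ∨ m ∨ m, s(k ∨ k ∨ k ∨ m, s(m, m, k), k ∨ k ∨ m ∨ m)) ∨ s(s(k ∨ k ∨ k ∨ m, k ∨ k ∨ m ∨ m, k ∨ k), s(k, k, k) ∨ s(k, m, k) ∨ s(m, k, k) ∨ s(m, k, k), s(k, k, m) ∨ s(m, k, m) ∨ s(m, m, m)) ∨ s(s(k ∨ k ∨ k ∨ m, m, m), m, m), k, m)

Derivation:
Left:  m ∨ s(s(s(k ∨ (m ∨ k) ∨ k, k ∨ k ∨ m ∨ m, k ∨ k), s(m, k, k) ∨ s(m, k, k) ∨ s(k, m, k) ∨ s(k, k, k), (s(m, m, m) ∨ s(m, k, m)) ∨ s(k, k, m)) ∨ s(s(k ∨ k ∨ m ∨ k, m, m), m, m) ∨ m ∨ s(k ∨ m ∨ s(k, m, m) ∨ (k ∨ k), k ∨ (m ∨ (m ∨ k)) ∨ k, s(k ∨ (m ∨ (k ∨ k)), s(m, m, k), k ∨ k ∨ m ∨ m)), k, m) ∨ m ∨ m
  Simplify inside:  s(s(s(k ∨ (m ∨ k) ∨ k, k ∨ k ∨ m ∨ m, k ∨ k), s(m, k, k) ∨ s(m, k, k) ∨ s(k, m, k) ∨ s(k, k, k), (s(m, m, m) ∨ s(m, k, m)) ∨ s(k, k, m)) ∨ s(s(k ∨ k ∨ m ∨ k, m, m), m, m) ∨ m ∨ s(k ∨ m ∨ s(k, m, m) ∨ (k ∨ k), k ∨ (m ∨ (m ∨ k)) ∨ k, s(k ∨ (m ∨ (k ∨ k)), s(m, m, k), k ∨ k ∨ m ∨ m)), k, m)  →  s(m ∨ s(k ∨ k ∨ k ∨ m ∨ s(k, m, m), k ∨ k ∨ k ∨ m ∨ m, s(k ∨ k ∨ k ∨ m, s(m, m, k), k ∨ k ∨ m ∨ m)) ∨ s(s(k ∨ k ∨ k ∨ m, k ∨ k ∨ m ∨ m, k ∨ k), s(k, k, k) ∨ s(k, m, k) ∨ s(m, k, k) ∨ s(m, k, k), s(k, k, m) ∨ s(m, k, m) ∨ s(m, m, m)) ∨ s(s(k ∨ k ∨ k ∨ m, m, m), m, m), k, m)
  Order the arguments:  m ∨ m ∨ m ∨ s(m ∨ s(k ∨ k ∨ k ∨ m ∨ s(k, m, m), k ∨ k ∨ k ∨ m ∨ m, s(k ∨ k ∨ k ∨ m, s(m, m, k), k ∨ k ∨ m ∨ m)) ∨ s(s(k ∨ k ∨ k ∨ m, k ∨ k ∨ m ∨ m, k ∨ k), s(k, k, k) ∨ s(k, m, k) ∨ s(m, k, k) ∨ s(m, k, k), s(k, k, m) ∨ s(m, k, m) ∨ s(m, m, m)) ∨ s(s(k ∨ k ∨ k ∨ m, m, m), m, m), k, m)
Right:  (m ∨ m) ∨ (m ∨ s(s(s(k ∨ m ∨ k ∨ k, m, m), m, m) ∨ m ∨ s(s(m ∨ k ∨ k ∨ k, (k ∨ m) ∨ (k ∨ m), k ∨ k), (s(k, m, k) ∨ s(k, k, k)) ∨ s(m, k, k) ∨ s(m, k, k), s(m, k, m) ∨ s(k, k, m) ∨ s(m, m, m)) ∨ s(k ∨ k ∨ s(k, m, m) ∨ k ∨ m, k ∨ m ∨ (k ∨ m) ∨ k, s(m ∨ k ∨ k ∨ k, s(m, m, k), ((k ∨ m) ∨ k) ∨ m)), k, m))
  Merge nested applications:  m ∨ m ∨ m ∨ s(s(s(k ∨ m ∨ k ∨ k, m, m), m, m) ∨ m ∨ s(s(m ∨ k ∨ k ∨ k, (k ∨ m) ∨ (k ∨ m), k ∨ k), (s(k, m, k) ∨ s(k, k, k)) ∨ s(m, k, k) ∨ s(m, k, k), s(m, k, m) ∨ s(k, k, m) ∨ s(m, m, m)) ∨ s(k ∨ k ∨ s(k, m, m) ∨ k ∨ m, k ∨ m ∨ (k ∨ m) ∨ k, s(m ∨ k ∨ k ∨ k, s(m, m, k), ((k ∨ m) ∨ k) ∨ m)), k, m)
  Inside:  s(s(s(k ∨ m ∨ k ∨ k, m, m), m, m) ∨ m ∨ s(s(m ∨ k ∨ k ∨ k, (k ∨ m) ∨ (k ∨ m), k ∨ k), (s(k, m, k) ∨ s(k, k, k)) ∨ s(m, k, k) ∨ s(m, k, k), s(m, k, m) ∨ s(k, k, m) ∨ s(m, m, m)) ∨ s(k ∨ k ∨ s(k, m, m) ∨ k ∨ m, k ∨ m ∨ (k ∨ m) ∨ k, s(m ∨ k ∨ k ∨ k, s(m, m, k), ((k ∨ m) ∨ k) ∨ m)), k, m)  →  s(m ∨ s(k ∨ k ∨ k ∨ m ∨ s(k, m, m), k ∨ k ∨ k ∨ m ∨ m, s(k ∨ k ∨ k ∨ m, s(m, m, k), k ∨ k ∨ m ∨ m)) ∨ s(s(k ∨ k ∨ k ∨ m, k ∨ k ∨ m ∨ m, k ∨ k), s(k, k, k) ∨ s(k, m, k) ∨ s(m, k, k) ∨ s(m, k, k), s(k, k, m) ∨ s(m, k, m) ∨ s(m, m, m)) ∨ s(s(k ∨ k ∨ k ∨ m, m, m), m, m), k, m)
  Order the arguments:  m ∨ m ∨ m ∨ s(m ∨ s(k ∨ k ∨ k ∨ m ∨ s(k, m, m), k ∨ k ∨ k ∨ m ∨ m, s(k ∨ k ∨ k ∨ m, s(m, m, k), k ∨ k ∨ m ∨ m)) ∨ s(s(k ∨ k ∨ k ∨ m, k ∨ k ∨ m ∨ m, k ∨ k), s(k, k, k) ∨ s(k, m, k) ∨ s(m, k, k) ∨ s(m, k, k), s(k, k, m) ∨ s(m, k, m) ∨ s(m, m, m)) ∨ s(s(k ∨ k ∨ k ∨ m, m, m), m, m), k, m)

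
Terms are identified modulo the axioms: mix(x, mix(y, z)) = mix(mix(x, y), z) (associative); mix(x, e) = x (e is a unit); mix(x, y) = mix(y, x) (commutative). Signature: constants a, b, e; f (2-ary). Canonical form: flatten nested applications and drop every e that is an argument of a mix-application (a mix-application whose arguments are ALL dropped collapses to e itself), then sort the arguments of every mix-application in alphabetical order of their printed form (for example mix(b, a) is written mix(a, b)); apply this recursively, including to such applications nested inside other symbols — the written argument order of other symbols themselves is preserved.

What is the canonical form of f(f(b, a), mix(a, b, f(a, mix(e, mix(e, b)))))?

Descend into:  mix(a, b, f(a, mix(e, mix(e, b))))
Inside:  f(a, mix(e, mix(e, b)))  →  f(a, b)
Sort arguments:  mix(a, b, f(a, b))
Rebuild:  f(f(b, a), mix(a, b, f(a, b)))

Answer: f(f(b, a), mix(a, b, f(a, b)))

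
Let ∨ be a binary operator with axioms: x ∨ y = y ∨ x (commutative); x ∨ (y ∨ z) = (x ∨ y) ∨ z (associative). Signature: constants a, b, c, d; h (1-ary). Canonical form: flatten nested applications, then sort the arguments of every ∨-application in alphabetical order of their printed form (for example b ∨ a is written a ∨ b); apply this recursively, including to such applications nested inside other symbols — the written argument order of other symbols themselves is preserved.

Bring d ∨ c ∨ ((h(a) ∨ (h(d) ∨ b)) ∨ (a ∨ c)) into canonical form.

Answer: a ∨ b ∨ c ∨ c ∨ d ∨ h(a) ∨ h(d)

Derivation:
Flatten:  d ∨ c ∨ h(a) ∨ h(d) ∨ b ∨ a ∨ c
Order the arguments:  a ∨ b ∨ c ∨ c ∨ d ∨ h(a) ∨ h(d)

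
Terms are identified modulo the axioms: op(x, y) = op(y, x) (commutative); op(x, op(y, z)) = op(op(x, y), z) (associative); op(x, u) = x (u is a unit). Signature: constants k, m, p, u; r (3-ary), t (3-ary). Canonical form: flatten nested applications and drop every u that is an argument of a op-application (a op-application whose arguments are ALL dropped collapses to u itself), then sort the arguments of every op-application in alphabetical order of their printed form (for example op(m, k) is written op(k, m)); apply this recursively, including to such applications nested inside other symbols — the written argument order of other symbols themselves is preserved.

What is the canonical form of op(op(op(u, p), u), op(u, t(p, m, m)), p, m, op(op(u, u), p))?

Answer: op(m, p, p, p, t(p, m, m))

Derivation:
Un-nest:  op(u, p, u, u, t(p, m, m), p, m, u, u, p)
Units out:  drop u (×5)
Sort:  op(m, p, p, p, t(p, m, m))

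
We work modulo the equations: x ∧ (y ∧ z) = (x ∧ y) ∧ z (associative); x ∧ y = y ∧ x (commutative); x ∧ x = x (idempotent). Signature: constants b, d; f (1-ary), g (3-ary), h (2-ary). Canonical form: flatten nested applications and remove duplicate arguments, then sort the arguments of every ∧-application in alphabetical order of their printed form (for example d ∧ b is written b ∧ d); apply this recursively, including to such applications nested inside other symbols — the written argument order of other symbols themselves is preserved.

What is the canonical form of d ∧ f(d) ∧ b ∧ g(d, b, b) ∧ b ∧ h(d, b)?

Idempotence:  drop duplicate b
Order the arguments:  b ∧ d ∧ f(d) ∧ g(d, b, b) ∧ h(d, b)

Answer: b ∧ d ∧ f(d) ∧ g(d, b, b) ∧ h(d, b)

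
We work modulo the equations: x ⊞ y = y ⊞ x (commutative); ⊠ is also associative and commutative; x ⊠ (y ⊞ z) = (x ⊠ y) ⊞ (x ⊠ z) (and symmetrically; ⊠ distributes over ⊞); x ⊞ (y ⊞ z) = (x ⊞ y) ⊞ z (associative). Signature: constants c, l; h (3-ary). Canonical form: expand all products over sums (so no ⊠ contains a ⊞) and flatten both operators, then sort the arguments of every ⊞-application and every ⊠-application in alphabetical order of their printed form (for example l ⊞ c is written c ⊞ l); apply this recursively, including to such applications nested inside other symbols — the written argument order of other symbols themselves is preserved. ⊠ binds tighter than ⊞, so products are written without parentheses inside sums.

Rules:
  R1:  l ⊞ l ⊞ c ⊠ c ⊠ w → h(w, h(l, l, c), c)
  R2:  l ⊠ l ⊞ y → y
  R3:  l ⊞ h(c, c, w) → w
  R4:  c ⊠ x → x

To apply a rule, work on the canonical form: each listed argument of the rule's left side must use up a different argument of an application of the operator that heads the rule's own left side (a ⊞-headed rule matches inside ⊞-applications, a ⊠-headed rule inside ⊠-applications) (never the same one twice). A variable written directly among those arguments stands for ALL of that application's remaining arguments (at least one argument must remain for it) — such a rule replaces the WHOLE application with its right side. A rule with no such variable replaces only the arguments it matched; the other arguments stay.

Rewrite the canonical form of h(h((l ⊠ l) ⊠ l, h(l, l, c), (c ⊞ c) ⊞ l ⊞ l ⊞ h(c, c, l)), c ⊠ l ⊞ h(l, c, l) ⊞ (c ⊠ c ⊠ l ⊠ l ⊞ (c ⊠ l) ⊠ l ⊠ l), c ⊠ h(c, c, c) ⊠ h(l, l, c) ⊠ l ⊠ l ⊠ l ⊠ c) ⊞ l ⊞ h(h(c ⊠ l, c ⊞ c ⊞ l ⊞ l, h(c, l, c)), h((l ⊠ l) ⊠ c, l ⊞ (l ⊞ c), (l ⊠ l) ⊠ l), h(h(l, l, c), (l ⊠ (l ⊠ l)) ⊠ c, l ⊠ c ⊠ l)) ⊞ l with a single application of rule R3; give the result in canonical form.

Canonical form:  h(h(c ⊠ l, c ⊞ c ⊞ l ⊞ l, h(c, l, c)), h(c ⊠ l ⊠ l, c ⊞ l ⊞ l, l ⊠ l ⊠ l), h(h(l, l, c), c ⊠ l ⊠ l ⊠ l, c ⊠ l ⊠ l)) ⊞ h(h(l ⊠ l ⊠ l, h(l, l, c), c ⊞ c ⊞ h(c, c, l) ⊞ l ⊞ l), c ⊠ c ⊠ l ⊠ l ⊞ c ⊠ l ⊞ c ⊠ l ⊠ l ⊠ l ⊞ h(l, c, l), c ⊠ c ⊠ h(c, c, c) ⊠ h(l, l, c) ⊠ l ⊠ l ⊠ l) ⊞ l ⊞ l
R3 matches:  uses h(c, c, l), l;  w := l
Result:  h(h(c ⊠ l, c ⊞ c ⊞ l ⊞ l, h(c, l, c)), h(c ⊠ l ⊠ l, c ⊞ l ⊞ l, l ⊠ l ⊠ l), h(h(l, l, c), c ⊠ l ⊠ l ⊠ l, c ⊠ l ⊠ l)) ⊞ h(h(l ⊠ l ⊠ l, h(l, l, c), c ⊞ c ⊞ l ⊞ l), c ⊠ c ⊠ l ⊠ l ⊞ c ⊠ l ⊞ c ⊠ l ⊠ l ⊠ l ⊞ h(l, c, l), c ⊠ c ⊠ h(c, c, c) ⊠ h(l, l, c) ⊠ l ⊠ l ⊠ l) ⊞ l ⊞ l

Answer: h(h(c ⊠ l, c ⊞ c ⊞ l ⊞ l, h(c, l, c)), h(c ⊠ l ⊠ l, c ⊞ l ⊞ l, l ⊠ l ⊠ l), h(h(l, l, c), c ⊠ l ⊠ l ⊠ l, c ⊠ l ⊠ l)) ⊞ h(h(l ⊠ l ⊠ l, h(l, l, c), c ⊞ c ⊞ l ⊞ l), c ⊠ c ⊠ l ⊠ l ⊞ c ⊠ l ⊞ c ⊠ l ⊠ l ⊠ l ⊞ h(l, c, l), c ⊠ c ⊠ h(c, c, c) ⊠ h(l, l, c) ⊠ l ⊠ l ⊠ l) ⊞ l ⊞ l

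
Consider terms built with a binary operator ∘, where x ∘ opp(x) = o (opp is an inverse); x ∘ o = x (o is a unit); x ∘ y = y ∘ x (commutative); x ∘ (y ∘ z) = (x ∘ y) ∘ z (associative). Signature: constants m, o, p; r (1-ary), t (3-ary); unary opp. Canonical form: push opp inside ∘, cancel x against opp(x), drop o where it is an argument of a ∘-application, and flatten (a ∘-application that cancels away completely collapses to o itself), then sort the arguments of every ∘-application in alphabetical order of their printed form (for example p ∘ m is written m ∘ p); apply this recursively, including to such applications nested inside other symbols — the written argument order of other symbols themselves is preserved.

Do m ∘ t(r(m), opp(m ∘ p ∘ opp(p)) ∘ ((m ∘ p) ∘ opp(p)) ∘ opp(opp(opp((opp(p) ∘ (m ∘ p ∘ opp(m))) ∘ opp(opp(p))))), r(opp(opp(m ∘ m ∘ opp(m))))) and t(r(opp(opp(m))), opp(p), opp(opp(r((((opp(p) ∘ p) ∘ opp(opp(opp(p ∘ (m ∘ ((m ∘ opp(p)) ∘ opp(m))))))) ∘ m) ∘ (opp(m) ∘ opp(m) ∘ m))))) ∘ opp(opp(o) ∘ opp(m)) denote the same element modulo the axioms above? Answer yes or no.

Answer: no — m ∘ t(r(m), opp(p), r(m)) vs m ∘ t(r(m), opp(p), r(opp(m)))

Derivation:
Left:  m ∘ t(r(m), opp(m ∘ p ∘ opp(p)) ∘ ((m ∘ p) ∘ opp(p)) ∘ opp(opp(opp((opp(p) ∘ (m ∘ p ∘ opp(m))) ∘ opp(opp(p))))), r(opp(opp(m ∘ m ∘ opp(m)))))
  Push opp inside:  distribute opp over ∘ and collapse double opp
  Combine occurrences:  m ∘ t(r(m), opp(p), r(m))
Right:  t(r(opp(opp(m))), opp(p), opp(opp(r((((opp(p) ∘ p) ∘ opp(opp(opp(p ∘ (m ∘ ((m ∘ opp(p)) ∘ opp(m))))))) ∘ m) ∘ (opp(m) ∘ opp(m) ∘ m))))) ∘ opp(opp(o) ∘ opp(m))
  Push opp inside:  distribute opp over ∘ and collapse double opp
  Combine occurrences:  t(r(m), opp(p), r(opp(m))) ∘ m
  Sort:  m ∘ t(r(m), opp(p), r(opp(m)))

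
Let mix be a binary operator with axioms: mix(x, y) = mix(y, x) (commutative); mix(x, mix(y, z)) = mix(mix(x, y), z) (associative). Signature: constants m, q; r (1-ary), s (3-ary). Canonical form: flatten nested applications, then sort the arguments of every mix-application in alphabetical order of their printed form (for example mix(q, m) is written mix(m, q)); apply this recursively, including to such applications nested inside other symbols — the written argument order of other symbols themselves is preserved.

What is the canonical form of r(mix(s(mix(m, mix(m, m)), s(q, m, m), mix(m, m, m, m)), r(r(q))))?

Answer: r(mix(r(r(q)), s(mix(m, m, m), s(q, m, m), mix(m, m, m, m))))

Derivation:
Work inside:  mix(s(mix(m, mix(m, m)), s(q, m, m), mix(m, m, m, m)), r(r(q)))
Simplify inside:  s(mix(m, mix(m, m)), s(q, m, m), mix(m, m, m, m))  →  s(mix(m, m, m), s(q, m, m), mix(m, m, m, m))
Sort:  mix(r(r(q)), s(mix(m, m, m), s(q, m, m), mix(m, m, m, m)))
Put back:  r(mix(r(r(q)), s(mix(m, m, m), s(q, m, m), mix(m, m, m, m))))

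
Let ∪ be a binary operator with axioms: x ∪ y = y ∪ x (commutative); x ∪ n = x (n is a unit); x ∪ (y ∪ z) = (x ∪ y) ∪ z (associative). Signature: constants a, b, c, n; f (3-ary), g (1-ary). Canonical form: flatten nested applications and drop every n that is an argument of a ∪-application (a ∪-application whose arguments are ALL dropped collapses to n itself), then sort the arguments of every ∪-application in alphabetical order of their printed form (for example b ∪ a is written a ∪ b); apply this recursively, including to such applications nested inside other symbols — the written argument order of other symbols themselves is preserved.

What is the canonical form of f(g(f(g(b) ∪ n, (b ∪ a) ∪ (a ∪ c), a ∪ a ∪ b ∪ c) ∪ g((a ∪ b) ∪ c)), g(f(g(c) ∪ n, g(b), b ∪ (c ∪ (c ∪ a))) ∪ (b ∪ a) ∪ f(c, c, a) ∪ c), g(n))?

Focus inside:  f(g(b) ∪ n, (b ∪ a) ∪ (a ∪ c), a ∪ a ∪ b ∪ c) ∪ g((a ∪ b) ∪ c)
Inside:  f(g(b) ∪ n, (b ∪ a) ∪ (a ∪ c), a ∪ a ∪ b ∪ c)  →  f(g(b), a ∪ a ∪ b ∪ c, a ∪ a ∪ b ∪ c)
Simplify inside:  g((a ∪ b) ∪ c)  →  g(a ∪ b ∪ c)
Sort:  f(g(b), a ∪ a ∪ b ∪ c, a ∪ a ∪ b ∪ c) ∪ g(a ∪ b ∪ c)
Rebuild:  f(g(f(g(b), a ∪ a ∪ b ∪ c, a ∪ a ∪ b ∪ c) ∪ g(a ∪ b ∪ c)), g(a ∪ b ∪ c ∪ f(c, c, a) ∪ f(g(c), g(b), a ∪ b ∪ c ∪ c)), g(n))

Answer: f(g(f(g(b), a ∪ a ∪ b ∪ c, a ∪ a ∪ b ∪ c) ∪ g(a ∪ b ∪ c)), g(a ∪ b ∪ c ∪ f(c, c, a) ∪ f(g(c), g(b), a ∪ b ∪ c ∪ c)), g(n))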